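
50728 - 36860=13868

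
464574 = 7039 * 66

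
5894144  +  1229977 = 7124121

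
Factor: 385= 5^1*7^1*11^1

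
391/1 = 391 = 391.00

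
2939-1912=1027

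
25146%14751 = 10395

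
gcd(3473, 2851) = 1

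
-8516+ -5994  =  -14510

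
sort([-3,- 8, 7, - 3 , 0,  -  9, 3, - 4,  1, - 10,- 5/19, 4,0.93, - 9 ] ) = [-10, - 9, - 9, - 8, - 4,  -  3,-3,- 5/19, 0  ,  0.93 , 1,3,4,  7]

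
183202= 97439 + 85763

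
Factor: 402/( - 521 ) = -2^1*3^1*67^1*521^( - 1 ) 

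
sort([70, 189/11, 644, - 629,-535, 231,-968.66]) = [-968.66 ,-629,-535, 189/11,70,231, 644] 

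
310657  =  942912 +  - 632255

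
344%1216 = 344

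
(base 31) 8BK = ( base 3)102001010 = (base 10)8049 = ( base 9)12033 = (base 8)17561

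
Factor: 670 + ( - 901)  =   - 3^1 * 7^1*11^1 = - 231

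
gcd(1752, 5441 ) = 1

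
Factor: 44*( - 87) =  - 3828 = -  2^2  *3^1*11^1 * 29^1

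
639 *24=15336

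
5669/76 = 74 + 45/76 = 74.59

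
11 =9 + 2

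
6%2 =0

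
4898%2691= 2207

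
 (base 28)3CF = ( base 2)101010001111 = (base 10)2703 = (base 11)2038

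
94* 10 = 940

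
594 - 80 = 514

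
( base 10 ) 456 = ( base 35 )d1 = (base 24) J0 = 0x1C8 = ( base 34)de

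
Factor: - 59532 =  - 2^2 * 3^1 * 11^2*41^1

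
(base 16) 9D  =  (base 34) 4l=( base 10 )157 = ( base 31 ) 52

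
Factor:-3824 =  - 2^4*239^1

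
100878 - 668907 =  - 568029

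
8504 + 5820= 14324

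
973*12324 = 11991252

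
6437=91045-84608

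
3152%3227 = 3152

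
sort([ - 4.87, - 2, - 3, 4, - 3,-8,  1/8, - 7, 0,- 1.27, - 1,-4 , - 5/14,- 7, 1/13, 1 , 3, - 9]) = [- 9, - 8, - 7, - 7, - 4.87, - 4, - 3, - 3,- 2, - 1.27, - 1,  -  5/14 , 0,  1/13, 1/8,1,3, 4 ]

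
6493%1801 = 1090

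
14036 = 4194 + 9842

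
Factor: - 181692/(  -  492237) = 196/531=2^2 * 3^( - 2)*7^2*59^(  -  1) 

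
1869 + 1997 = 3866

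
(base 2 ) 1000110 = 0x46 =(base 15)4A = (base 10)70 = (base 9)77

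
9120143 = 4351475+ 4768668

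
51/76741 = 51/76741 = 0.00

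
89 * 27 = 2403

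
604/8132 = 151/2033 = 0.07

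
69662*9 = 626958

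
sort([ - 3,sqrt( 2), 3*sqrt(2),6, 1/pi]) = [ - 3,1/pi,sqrt ( 2 ),3*sqrt(2 ), 6 ] 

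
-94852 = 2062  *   ( - 46)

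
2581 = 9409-6828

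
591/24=197/8 = 24.62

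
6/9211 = 6/9211 = 0.00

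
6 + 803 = 809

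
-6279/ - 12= 523 + 1/4 = 523.25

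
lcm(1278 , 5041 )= 90738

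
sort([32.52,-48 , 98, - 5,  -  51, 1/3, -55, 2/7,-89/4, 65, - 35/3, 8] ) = [ - 55,  -  51, - 48,-89/4, - 35/3, - 5, 2/7,1/3 , 8, 32.52, 65, 98 ]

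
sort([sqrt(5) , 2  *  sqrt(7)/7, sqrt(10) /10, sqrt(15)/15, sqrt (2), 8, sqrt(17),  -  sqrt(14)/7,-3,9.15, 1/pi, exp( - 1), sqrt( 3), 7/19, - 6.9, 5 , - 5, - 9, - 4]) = [ - 9,-6.9,- 5, - 4, - 3, - sqrt(14) /7,sqrt( 15)/15, sqrt(10)/10,1/pi, exp( - 1),7/19,2*sqrt(7) /7 , sqrt ( 2), sqrt( 3), sqrt(5 ), sqrt(17), 5, 8 , 9.15 ] 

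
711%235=6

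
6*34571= 207426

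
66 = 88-22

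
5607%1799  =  210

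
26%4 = 2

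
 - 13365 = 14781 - 28146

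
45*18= 810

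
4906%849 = 661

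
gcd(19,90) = 1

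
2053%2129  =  2053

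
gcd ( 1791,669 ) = 3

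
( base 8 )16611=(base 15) 2391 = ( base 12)4461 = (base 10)7561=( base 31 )7qs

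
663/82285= 663/82285 = 0.01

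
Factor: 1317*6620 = 8718540 = 2^2*3^1* 5^1*331^1*439^1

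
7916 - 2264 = 5652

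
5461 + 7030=12491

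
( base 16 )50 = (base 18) 48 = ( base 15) 55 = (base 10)80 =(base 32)2G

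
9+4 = 13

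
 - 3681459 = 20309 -3701768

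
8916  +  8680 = 17596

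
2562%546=378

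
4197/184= 4197/184= 22.81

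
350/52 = 175/26  =  6.73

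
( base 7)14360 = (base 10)3962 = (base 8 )7572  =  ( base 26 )5ma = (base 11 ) 2A82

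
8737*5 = 43685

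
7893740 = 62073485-54179745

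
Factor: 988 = 2^2*13^1 * 19^1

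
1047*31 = 32457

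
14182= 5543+8639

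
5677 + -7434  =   - 1757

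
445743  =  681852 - 236109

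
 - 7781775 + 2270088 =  - 5511687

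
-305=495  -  800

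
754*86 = 64844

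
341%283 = 58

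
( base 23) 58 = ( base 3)11120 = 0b1111011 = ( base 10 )123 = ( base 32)3R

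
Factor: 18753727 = 71^1 *264137^1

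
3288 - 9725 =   -  6437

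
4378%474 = 112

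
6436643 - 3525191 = 2911452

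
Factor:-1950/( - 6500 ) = 2^( - 1)*3^1 *5^ ( - 1)  =  3/10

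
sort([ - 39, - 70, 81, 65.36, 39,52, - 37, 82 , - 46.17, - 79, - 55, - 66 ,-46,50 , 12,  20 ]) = [ - 79, - 70, - 66,  -  55  , - 46.17, - 46, - 39,-37 , 12, 20,  39, 50, 52, 65.36, 81, 82]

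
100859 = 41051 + 59808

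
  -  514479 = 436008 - 950487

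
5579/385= 14 + 27/55 = 14.49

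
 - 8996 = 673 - 9669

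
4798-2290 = 2508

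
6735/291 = 23 + 14/97= 23.14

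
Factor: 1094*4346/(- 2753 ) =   -  4754524/2753 = -  2^2*41^1*53^1*547^1*2753^( - 1 )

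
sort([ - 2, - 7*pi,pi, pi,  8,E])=[ - 7*pi, - 2, E,pi,pi, 8] 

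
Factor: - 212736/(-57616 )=48/13 = 2^4*3^1 * 13^( - 1 )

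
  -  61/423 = -1 + 362/423 =-  0.14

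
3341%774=245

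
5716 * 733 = 4189828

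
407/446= 407/446 = 0.91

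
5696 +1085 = 6781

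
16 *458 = 7328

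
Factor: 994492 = 2^2*53^1*4691^1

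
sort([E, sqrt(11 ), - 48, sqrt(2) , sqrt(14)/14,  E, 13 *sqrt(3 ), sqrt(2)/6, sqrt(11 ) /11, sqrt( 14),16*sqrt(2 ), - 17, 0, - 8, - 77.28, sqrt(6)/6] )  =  [ - 77.28,-48, - 17, - 8,  0,sqrt(2)/6, sqrt ( 14 )/14,sqrt(11 ) /11, sqrt(6)/6,sqrt( 2),E, E, sqrt( 11 ), sqrt(14), 13*sqrt( 3), 16 * sqrt( 2)]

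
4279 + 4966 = 9245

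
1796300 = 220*8165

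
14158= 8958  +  5200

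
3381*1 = 3381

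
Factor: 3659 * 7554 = 2^1*3^1*1259^1*3659^1  =  27640086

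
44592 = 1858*24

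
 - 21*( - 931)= 19551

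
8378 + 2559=10937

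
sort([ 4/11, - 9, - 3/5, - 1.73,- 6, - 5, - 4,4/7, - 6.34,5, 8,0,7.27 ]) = [ - 9, - 6.34, - 6, - 5, - 4, - 1.73, - 3/5,0,4/11,4/7, 5,7.27,  8 ] 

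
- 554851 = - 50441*11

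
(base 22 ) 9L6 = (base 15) 1669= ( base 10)4824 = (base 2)1001011011000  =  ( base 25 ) 7ho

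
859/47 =859/47  =  18.28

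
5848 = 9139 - 3291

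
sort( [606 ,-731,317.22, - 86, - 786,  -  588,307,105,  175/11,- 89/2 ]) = [ - 786, - 731 , - 588,-86,-89/2,175/11,  105,307, 317.22,  606] 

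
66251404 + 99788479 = 166039883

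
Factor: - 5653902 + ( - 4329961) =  - 23^1*434081^1 = - 9983863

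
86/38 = 43/19  =  2.26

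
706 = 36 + 670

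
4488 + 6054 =10542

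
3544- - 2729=6273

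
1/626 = 1/626 = 0.00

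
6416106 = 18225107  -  11809001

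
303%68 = 31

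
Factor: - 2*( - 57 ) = 114=2^1*3^1*19^1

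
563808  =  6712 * 84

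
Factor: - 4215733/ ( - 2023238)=2^( - 1) * 7^( - 1)*17^ ( - 1)*757^1*5569^1 *8501^( - 1) 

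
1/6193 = 1/6193 = 0.00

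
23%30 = 23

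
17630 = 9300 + 8330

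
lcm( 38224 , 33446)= 267568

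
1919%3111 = 1919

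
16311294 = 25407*642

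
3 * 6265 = 18795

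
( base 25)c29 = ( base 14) 2A7D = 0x1d87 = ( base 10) 7559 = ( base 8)16607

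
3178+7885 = 11063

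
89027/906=89027/906  =  98.26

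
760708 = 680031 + 80677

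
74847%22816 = 6399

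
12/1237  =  12/1237 =0.01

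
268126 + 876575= 1144701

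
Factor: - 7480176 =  - 2^4*3^1*11^1 * 31^1 * 457^1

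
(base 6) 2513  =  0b1001101101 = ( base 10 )621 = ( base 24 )11L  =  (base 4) 21231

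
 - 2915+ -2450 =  -5365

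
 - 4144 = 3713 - 7857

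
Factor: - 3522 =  - 2^1*3^1* 587^1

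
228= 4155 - 3927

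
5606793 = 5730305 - 123512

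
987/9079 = 141/1297  =  0.11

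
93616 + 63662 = 157278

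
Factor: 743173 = 743173^1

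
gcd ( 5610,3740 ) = 1870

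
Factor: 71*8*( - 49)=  - 27832 = - 2^3*7^2*71^1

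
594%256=82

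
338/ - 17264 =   -  1 +651/664 = -0.02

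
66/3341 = 66/3341 = 0.02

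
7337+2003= 9340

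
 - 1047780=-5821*180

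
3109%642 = 541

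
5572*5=27860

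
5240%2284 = 672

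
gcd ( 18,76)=2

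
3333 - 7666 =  - 4333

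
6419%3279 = 3140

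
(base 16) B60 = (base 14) 10C0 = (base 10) 2912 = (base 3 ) 10222212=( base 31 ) 30T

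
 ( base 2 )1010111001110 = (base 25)8n7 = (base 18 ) H42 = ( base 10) 5582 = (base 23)ACG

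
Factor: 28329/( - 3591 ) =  - 3^( - 2 )*71^1 = -71/9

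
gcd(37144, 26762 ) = 2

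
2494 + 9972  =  12466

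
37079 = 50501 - 13422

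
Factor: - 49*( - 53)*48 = 124656 =2^4*3^1*7^2* 53^1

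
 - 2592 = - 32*81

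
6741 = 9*749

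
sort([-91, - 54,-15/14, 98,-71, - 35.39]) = [ - 91,  -  71, - 54, - 35.39,  -  15/14,98]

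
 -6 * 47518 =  - 285108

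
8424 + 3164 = 11588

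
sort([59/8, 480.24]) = [59/8,480.24 ] 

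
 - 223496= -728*307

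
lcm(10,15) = 30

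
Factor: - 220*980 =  - 2^4*5^2*7^2 * 11^1 = -215600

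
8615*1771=15257165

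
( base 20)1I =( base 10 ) 38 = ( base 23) 1f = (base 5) 123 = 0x26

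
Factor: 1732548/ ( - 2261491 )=-2^2*3^1 *101^(-1 )* 22391^( - 1)*144379^1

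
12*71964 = 863568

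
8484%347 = 156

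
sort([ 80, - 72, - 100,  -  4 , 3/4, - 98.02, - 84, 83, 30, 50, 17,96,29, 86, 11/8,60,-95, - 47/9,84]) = [-100, - 98.02,- 95, - 84,-72, - 47/9,- 4, 3/4, 11/8, 17, 29, 30,50, 60, 80, 83, 84,86,96 ]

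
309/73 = 4+17/73 = 4.23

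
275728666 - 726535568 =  - 450806902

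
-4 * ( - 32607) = 130428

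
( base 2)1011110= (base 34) 2q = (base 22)46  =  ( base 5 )334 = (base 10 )94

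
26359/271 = 97 + 72/271 = 97.27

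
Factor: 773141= 223^1*3467^1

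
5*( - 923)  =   - 4615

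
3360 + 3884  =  7244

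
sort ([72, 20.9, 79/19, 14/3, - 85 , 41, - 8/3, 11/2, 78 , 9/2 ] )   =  [ - 85,-8/3,79/19, 9/2, 14/3, 11/2, 20.9, 41, 72, 78]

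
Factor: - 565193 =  - 19^1*151^1 *197^1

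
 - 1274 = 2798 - 4072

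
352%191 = 161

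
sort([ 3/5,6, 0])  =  [ 0,3/5 , 6]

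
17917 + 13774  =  31691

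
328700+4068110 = 4396810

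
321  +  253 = 574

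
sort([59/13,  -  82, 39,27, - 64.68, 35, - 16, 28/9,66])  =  [ - 82, - 64.68,- 16, 28/9, 59/13, 27, 35, 39,66 ] 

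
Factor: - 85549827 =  - 3^1 * 11^1 * 2592419^1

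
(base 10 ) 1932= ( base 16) 78c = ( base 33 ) 1PI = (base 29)28I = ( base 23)3f0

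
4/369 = 4/369 = 0.01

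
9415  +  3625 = 13040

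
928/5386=464/2693 = 0.17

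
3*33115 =99345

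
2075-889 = 1186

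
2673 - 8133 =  - 5460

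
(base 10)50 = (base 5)200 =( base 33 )1h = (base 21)28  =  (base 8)62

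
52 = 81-29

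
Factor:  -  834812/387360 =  - 2^( - 3)*3^( - 2)*5^( - 1 )*11^1*269^( - 1 )*18973^1 = -208703/96840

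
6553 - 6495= 58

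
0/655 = 0 =0.00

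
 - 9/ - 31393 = 9/31393 =0.00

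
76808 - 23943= 52865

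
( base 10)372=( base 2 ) 101110100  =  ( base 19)10b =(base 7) 1041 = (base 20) ic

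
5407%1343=35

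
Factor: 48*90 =4320 = 2^5 * 3^3 * 5^1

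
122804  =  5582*22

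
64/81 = 64/81 = 0.79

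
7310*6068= 44357080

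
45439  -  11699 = 33740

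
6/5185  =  6/5185=0.00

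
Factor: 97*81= 3^4*97^1  =  7857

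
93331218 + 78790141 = 172121359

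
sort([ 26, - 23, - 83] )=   [ - 83, - 23,  26] 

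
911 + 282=1193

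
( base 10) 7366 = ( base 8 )16306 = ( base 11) 5597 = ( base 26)AN8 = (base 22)F4I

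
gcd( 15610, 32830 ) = 70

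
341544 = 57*5992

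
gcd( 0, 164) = 164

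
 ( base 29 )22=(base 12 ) 50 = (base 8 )74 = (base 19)33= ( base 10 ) 60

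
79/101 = 79/101 = 0.78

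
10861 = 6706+4155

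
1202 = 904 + 298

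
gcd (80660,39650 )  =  10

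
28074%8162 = 3588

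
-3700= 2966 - 6666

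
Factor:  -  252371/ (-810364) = 2^( - 2 ) * 7^1 * 31^1 * 1163^1  *202591^(-1) 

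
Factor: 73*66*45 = 2^1*3^3*5^1*11^1*73^1 =216810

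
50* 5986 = 299300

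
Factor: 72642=2^1* 3^1 *12107^1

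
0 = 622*0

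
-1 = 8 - 9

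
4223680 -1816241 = 2407439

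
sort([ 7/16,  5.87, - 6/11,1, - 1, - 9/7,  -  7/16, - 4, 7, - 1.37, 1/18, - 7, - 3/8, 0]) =[-7, - 4 , - 1.37, - 9/7, - 1 , - 6/11 ,- 7/16,-3/8,  0, 1/18,7/16,  1,5.87,  7] 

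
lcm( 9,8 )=72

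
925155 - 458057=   467098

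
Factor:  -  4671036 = - 2^2*3^2*19^1*6829^1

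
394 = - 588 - - 982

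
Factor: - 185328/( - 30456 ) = 2^1*11^1* 13^1*47^(-1 ) = 286/47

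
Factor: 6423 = 3^1*2141^1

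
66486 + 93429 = 159915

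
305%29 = 15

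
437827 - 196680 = 241147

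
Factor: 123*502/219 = 20582/73 = 2^1 * 41^1*73^( - 1)  *251^1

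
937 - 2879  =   - 1942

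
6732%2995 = 742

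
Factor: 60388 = 2^2*31^1*487^1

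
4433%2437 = 1996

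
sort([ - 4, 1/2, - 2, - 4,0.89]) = [-4, - 4,-2,1/2,0.89 ] 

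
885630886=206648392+678982494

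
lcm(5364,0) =0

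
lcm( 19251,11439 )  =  789291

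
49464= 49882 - 418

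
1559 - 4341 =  - 2782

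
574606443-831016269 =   -  256409826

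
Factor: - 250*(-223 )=2^1*5^3*223^1 = 55750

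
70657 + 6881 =77538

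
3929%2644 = 1285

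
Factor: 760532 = 2^2*19^1*10007^1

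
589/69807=589/69807 = 0.01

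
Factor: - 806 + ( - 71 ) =-877^1=- 877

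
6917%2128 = 533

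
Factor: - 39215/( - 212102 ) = 115/622 = 2^( - 1 )*5^1 * 23^1*311^( - 1 )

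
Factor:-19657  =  -11^1*1787^1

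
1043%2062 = 1043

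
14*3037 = 42518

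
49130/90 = 545 + 8/9=545.89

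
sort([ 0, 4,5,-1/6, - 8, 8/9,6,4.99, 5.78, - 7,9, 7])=[  -  8,  -  7, -1/6,  0,8/9, 4, 4.99, 5,5.78, 6,7, 9 ] 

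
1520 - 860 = 660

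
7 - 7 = 0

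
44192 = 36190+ 8002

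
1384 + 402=1786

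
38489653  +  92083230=130572883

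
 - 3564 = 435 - 3999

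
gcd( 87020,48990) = 10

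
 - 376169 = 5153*( - 73 )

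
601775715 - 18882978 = 582892737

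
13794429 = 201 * 68629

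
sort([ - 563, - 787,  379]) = [ - 787, - 563,379] 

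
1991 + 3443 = 5434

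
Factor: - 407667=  - 3^1*13^1*10453^1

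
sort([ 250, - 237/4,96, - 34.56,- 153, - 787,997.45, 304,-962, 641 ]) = [ - 962,- 787, - 153, - 237/4 , - 34.56, 96,  250,  304,641, 997.45] 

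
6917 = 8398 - 1481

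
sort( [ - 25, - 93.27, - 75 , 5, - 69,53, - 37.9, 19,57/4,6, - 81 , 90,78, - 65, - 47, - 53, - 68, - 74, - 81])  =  [ - 93.27, - 81, - 81, - 75 , - 74, - 69, - 68, - 65, - 53, - 47, - 37.9, - 25,5,6,57/4, 19, 53,78, 90 ]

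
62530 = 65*962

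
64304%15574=2008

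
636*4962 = 3155832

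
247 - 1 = 246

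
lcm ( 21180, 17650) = 105900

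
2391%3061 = 2391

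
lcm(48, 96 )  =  96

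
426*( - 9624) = - 4099824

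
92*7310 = 672520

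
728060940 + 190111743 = 918172683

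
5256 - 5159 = 97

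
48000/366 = 131 + 9/61 = 131.15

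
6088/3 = 6088/3 = 2029.33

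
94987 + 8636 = 103623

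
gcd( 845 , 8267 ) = 1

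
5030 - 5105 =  - 75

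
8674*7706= 66841844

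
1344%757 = 587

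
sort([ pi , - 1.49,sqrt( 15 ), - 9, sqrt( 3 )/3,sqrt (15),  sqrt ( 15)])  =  [ - 9, - 1.49, sqrt( 3 )/3,pi,  sqrt(15),sqrt( 15), sqrt( 15)]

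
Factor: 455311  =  17^1 * 26783^1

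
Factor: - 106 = - 2^1*53^1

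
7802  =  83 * 94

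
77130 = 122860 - 45730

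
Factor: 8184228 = 2^2*3^1 *13^1*23^1 * 2281^1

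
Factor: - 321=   -  3^1*107^1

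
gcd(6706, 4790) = 958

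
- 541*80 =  - 43280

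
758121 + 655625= 1413746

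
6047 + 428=6475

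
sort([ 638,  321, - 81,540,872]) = [-81, 321,540,638,  872] 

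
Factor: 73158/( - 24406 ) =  - 3^1*89^1* 137^1 * 12203^( - 1 )  =  - 36579/12203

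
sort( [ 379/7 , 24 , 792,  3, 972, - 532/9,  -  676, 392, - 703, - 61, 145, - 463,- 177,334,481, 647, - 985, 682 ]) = [ - 985, - 703,-676, - 463, - 177 , - 61, - 532/9 , 3, 24,379/7, 145,334,392,481,647,682, 792,972]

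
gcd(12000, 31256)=8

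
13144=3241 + 9903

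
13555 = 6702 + 6853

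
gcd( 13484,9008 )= 4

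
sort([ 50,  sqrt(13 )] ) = [sqrt(13), 50] 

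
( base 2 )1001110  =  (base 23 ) 39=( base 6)210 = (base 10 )78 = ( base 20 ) 3I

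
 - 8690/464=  - 19 + 63/232=-  18.73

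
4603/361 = 12 + 271/361 = 12.75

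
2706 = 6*451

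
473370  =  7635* 62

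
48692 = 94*518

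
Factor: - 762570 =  - 2^1*3^2*5^1*37^1*229^1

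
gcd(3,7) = 1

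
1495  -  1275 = 220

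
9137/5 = 9137/5 = 1827.40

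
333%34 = 27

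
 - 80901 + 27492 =  -  53409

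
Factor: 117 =3^2  *13^1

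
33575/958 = 33575/958= 35.05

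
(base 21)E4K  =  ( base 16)1886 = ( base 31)6GG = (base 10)6278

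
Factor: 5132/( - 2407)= - 2^2*29^(- 1) *83^( - 1)*1283^1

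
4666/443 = 10 + 236/443 = 10.53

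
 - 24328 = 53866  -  78194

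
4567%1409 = 340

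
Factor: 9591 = 3^1*23^1 * 139^1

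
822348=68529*12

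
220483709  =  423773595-203289886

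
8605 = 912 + 7693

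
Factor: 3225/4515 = 5/7  =  5^1 *7^( - 1)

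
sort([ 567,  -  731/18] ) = [-731/18, 567 ] 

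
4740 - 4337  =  403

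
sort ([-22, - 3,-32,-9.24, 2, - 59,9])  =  [ - 59,-32 , - 22, - 9.24 ,-3,2,  9 ]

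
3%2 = 1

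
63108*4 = 252432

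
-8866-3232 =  - 12098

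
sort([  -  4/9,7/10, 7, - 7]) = [ - 7, - 4/9,7/10,7 ] 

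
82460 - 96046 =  - 13586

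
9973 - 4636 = 5337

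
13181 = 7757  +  5424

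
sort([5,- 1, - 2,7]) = [ - 2  , - 1, 5, 7] 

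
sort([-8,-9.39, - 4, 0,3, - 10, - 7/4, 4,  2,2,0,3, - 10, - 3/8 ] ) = [ - 10, - 10, - 9.39 , - 8, - 4, - 7/4,  -  3/8 , 0,0, 2, 2, 3, 3, 4] 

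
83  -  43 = 40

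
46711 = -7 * ( - 6673)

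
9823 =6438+3385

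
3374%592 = 414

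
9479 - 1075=8404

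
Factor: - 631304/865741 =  - 2^3* 23^1*47^1*73^1*865741^( - 1)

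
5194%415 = 214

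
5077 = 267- -4810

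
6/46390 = 3/23195= 0.00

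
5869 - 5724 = 145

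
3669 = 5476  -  1807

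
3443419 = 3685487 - 242068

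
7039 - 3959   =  3080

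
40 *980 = 39200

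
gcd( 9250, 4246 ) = 2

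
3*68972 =206916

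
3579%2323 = 1256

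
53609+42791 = 96400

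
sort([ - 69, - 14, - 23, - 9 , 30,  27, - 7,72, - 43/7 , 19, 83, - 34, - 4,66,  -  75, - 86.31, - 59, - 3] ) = [ - 86.31, - 75, - 69, - 59, - 34,  -  23, - 14, - 9, - 7,-43/7, - 4, - 3,19, 27,30,66,72,83]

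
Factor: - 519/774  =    -  2^( - 1 )*3^(  -  1)*43^ ( - 1 ) * 173^1= -173/258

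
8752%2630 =862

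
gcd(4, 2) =2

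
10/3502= 5/1751 = 0.00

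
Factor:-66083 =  - 66083^1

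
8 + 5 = 13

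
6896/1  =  6896 = 6896.00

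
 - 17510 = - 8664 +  - 8846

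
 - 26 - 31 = -57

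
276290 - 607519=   -  331229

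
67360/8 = 8420= 8420.00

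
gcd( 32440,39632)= 8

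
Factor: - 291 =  - 3^1*97^1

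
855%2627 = 855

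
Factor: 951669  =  3^4  *  31^1*379^1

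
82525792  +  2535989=85061781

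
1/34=1/34=0.03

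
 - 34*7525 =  - 255850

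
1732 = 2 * 866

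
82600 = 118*700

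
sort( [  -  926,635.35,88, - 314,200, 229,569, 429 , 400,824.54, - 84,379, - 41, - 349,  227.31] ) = [  -  926, - 349,  -  314, - 84, - 41 , 88,200,227.31, 229,379  ,  400,429, 569, 635.35, 824.54 ]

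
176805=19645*9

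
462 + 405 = 867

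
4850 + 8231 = 13081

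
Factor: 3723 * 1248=4646304=2^5 * 3^2*13^1*17^1*73^1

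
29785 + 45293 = 75078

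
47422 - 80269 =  - 32847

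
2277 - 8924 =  - 6647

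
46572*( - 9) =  -419148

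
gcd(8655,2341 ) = 1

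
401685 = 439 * 915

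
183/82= 2 + 19/82= 2.23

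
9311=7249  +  2062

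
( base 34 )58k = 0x17B8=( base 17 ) 1403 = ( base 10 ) 6072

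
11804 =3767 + 8037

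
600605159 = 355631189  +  244973970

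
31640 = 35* 904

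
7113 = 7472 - 359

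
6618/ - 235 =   -  6618/235= -28.16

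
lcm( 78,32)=1248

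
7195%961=468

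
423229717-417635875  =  5593842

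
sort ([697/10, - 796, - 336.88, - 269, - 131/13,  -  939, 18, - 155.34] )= [ - 939, - 796, - 336.88, - 269,- 155.34, -131/13,18,697/10 ]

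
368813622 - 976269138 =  - 607455516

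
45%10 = 5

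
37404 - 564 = 36840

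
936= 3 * 312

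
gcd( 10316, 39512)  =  4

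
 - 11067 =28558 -39625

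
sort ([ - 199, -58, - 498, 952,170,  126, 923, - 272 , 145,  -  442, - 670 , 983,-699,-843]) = [  -  843, - 699, - 670, - 498, - 442 ,- 272,-199, - 58, 126,145, 170, 923,  952, 983]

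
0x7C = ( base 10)124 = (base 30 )44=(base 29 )48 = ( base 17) 75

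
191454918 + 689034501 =880489419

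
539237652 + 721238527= 1260476179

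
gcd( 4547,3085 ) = 1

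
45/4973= 45/4973  =  0.01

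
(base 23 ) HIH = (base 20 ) 13B4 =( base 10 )9424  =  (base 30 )AE4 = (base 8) 22320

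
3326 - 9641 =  - 6315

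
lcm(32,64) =64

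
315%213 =102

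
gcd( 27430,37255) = 5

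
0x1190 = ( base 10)4496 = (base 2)1000110010000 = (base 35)3ng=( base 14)18d2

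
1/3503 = 1/3503 = 0.00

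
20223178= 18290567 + 1932611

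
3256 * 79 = 257224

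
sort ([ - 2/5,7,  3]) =[-2/5,3  ,  7 ] 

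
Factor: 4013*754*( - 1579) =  - 4777741358 =- 2^1*13^1*29^1 * 1579^1 *4013^1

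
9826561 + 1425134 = 11251695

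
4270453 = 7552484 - 3282031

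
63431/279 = 227  +  98/279= 227.35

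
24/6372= 2/531 = 0.00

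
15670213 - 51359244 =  - 35689031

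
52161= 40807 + 11354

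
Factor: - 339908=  - 2^2*84977^1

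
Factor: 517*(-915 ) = - 3^1*5^1 * 11^1 * 47^1*61^1 = - 473055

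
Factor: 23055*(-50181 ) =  - 3^2*5^1*29^1*43^1*53^1*389^1 = -  1156922955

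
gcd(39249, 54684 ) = 441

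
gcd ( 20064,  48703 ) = 1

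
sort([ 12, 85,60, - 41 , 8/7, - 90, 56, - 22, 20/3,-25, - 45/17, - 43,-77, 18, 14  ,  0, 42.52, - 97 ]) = [ - 97, -90, - 77, - 43, - 41,-25  , - 22, - 45/17 , 0, 8/7,20/3, 12, 14,18,42.52,  56, 60, 85] 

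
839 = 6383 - 5544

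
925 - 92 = 833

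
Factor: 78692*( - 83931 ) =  - 6604698252 = - 2^2*3^1*101^1 * 103^1*191^1*277^1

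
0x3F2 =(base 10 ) 1010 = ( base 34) to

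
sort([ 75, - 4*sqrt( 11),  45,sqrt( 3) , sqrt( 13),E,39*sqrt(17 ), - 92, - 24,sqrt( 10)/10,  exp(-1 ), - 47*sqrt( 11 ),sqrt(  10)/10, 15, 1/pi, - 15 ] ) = [ - 47*sqrt( 11 ), - 92, - 24, - 15, - 4*sqrt(11), sqrt( 10 )/10,sqrt ( 10 ) /10,1/pi,exp(  -  1),sqrt ( 3 ), E, sqrt( 13),15,45,75,39*sqrt ( 17 )] 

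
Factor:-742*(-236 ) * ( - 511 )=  - 2^3* 7^2* 53^1 * 59^1*73^1 = - 89482232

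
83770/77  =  83770/77 = 1087.92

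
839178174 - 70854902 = 768323272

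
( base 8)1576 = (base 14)47c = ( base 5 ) 12034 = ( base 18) 2DC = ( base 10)894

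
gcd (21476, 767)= 767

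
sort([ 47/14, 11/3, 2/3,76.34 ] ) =[2/3,47/14,11/3,76.34] 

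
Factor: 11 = 11^1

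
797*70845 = 56463465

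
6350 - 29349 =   -  22999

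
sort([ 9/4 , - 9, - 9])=[ - 9, - 9,9/4 ]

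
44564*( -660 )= - 29412240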